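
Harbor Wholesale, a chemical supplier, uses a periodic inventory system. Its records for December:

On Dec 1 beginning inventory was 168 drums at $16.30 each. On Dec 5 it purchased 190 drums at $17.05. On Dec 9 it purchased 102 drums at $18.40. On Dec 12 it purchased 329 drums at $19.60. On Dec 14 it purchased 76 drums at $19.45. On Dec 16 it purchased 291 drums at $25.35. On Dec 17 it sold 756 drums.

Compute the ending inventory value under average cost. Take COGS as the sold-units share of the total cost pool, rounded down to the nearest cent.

Ending inventory = $8,013.21

Dec 17, sell 756: 756/1156 × $23,158.15 → $15,144.94
Ending inventory (cost pool remaining) = $8,013.21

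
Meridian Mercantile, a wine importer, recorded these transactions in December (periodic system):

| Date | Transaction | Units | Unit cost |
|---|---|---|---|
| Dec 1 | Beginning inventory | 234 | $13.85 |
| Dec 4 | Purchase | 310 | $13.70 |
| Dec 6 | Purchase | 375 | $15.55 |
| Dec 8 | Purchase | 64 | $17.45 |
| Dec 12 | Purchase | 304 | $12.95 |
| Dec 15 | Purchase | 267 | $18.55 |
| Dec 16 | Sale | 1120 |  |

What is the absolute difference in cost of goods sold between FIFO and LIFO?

FIFO COGS: 234 @ $13.85 + 310 @ $13.70 + 375 @ $15.55 + 64 @ $17.45 + 137 @ $12.95 = $16,210.10
LIFO COGS: 267 @ $18.55 + 304 @ $12.95 + 64 @ $17.45 + 375 @ $15.55 + 110 @ $13.70 = $17,344.70
Difference = |$16,210.10 − $17,344.70| = $1,134.60

$1,134.60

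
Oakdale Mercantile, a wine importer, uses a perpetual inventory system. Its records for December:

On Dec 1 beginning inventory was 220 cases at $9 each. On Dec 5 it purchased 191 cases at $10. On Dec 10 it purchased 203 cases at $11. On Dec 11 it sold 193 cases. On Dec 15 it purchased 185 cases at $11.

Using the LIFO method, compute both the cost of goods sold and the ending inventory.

Dec 11, 193 sold [LIFO — newest first]: 193 @ $11 = $2,123
Ending inventory: 220 @ $9 + 191 @ $10 + 10 @ $11 + 185 @ $11 = $6,035

COGS = $2,123; ending inventory = $6,035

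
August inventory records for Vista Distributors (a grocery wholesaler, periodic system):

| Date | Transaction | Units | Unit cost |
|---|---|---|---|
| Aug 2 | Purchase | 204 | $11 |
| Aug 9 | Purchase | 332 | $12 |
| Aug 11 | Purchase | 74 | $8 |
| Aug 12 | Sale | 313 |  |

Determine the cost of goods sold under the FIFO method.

COGS = $3,552

Aug 12, 313 sold [FIFO — oldest first]: 204 @ $11 + 109 @ $12 = $3,552
Ending inventory: 223 @ $12 + 74 @ $8 = $3,268
Check: goods available $6,820 = COGS $3,552 + ending $3,268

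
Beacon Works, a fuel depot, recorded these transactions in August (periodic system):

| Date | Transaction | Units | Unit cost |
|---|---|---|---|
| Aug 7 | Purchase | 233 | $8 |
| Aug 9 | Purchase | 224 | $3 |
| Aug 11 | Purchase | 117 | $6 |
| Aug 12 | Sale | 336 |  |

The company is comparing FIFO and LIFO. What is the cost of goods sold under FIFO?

FIFO COGS: 233 @ $8 + 103 @ $3 = $2,173
LIFO COGS: 117 @ $6 + 219 @ $3 = $1,359

COGS = $2,173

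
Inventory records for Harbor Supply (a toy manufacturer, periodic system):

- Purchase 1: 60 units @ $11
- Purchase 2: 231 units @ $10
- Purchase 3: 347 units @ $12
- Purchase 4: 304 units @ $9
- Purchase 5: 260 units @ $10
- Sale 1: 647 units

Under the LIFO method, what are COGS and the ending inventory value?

Sale 1 (647) [LIFO — newest first]: 260 @ $10 + 304 @ $9 + 83 @ $12 = $6,332
Ending inventory: 60 @ $11 + 231 @ $10 + 264 @ $12 = $6,138

COGS = $6,332; ending inventory = $6,138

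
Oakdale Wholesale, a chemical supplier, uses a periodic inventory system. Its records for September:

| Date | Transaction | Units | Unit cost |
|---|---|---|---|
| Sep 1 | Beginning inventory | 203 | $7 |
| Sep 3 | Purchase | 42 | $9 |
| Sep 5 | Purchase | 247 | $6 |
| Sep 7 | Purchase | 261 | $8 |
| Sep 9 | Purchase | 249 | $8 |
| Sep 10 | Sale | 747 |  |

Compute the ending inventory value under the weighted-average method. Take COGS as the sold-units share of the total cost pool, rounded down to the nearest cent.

Ending inventory = $1,873.31

Sep 10, sell 747: 747/1002 × $7,361.00 → $5,487.69
Ending inventory (cost pool remaining) = $1,873.31
Check: goods available $7,361.00 = COGS $5,487.69 + ending $1,873.31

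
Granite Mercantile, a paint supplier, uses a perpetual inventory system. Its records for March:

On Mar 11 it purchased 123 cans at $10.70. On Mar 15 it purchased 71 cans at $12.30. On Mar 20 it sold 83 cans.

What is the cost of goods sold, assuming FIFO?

COGS = $888.10

Mar 20, 83 sold [FIFO — oldest first]: 83 @ $10.70 = $888.10
Ending inventory: 40 @ $10.70 + 71 @ $12.30 = $1,301.30
Check: goods available $2,189.40 = COGS $888.10 + ending $1,301.30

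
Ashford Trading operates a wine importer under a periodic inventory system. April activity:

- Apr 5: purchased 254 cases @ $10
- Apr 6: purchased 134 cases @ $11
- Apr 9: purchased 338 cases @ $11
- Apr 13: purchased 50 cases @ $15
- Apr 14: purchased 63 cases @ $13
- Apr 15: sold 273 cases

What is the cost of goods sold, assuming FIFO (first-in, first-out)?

Apr 15, 273 sold [FIFO — oldest first]: 254 @ $10 + 19 @ $11 = $2,749
Ending inventory: 115 @ $11 + 338 @ $11 + 50 @ $15 + 63 @ $13 = $6,552

COGS = $2,749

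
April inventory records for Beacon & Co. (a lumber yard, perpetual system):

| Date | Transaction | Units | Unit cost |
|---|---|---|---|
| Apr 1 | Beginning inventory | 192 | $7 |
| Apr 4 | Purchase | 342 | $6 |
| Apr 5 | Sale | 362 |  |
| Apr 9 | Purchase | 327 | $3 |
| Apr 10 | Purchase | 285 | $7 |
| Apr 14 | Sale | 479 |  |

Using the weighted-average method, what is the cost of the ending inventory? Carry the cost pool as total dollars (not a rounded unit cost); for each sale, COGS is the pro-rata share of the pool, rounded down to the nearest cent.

Ending inventory = $1,583.30

After Apr 1: 192 on hand, pool $1,344.00 (≈ $7.0000 each)
After Apr 4: 534 on hand, pool $3,396.00 (≈ $6.3596 each)
Apr 5, sell 362: 362/534 × $3,396.00 → $2,302.15
After Apr 9: 499 on hand, pool $2,074.85 (≈ $4.1580 each)
After Apr 10: 784 on hand, pool $4,069.85 (≈ $5.1911 each)
Apr 14, sell 479: 479/784 × $4,069.85 → $2,486.55
Total COGS = $2,302.15 + $2,486.55 = $4,788.70
Ending inventory (cost pool remaining) = $1,583.30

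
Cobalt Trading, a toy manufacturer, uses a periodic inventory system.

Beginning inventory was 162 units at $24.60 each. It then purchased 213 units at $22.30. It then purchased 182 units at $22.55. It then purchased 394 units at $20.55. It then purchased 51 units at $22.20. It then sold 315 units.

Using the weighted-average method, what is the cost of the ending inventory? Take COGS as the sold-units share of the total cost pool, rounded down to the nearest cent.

Ending inventory = $15,130.53

Sale 1, sell 315: 315/1002 × $22,068.10 → $6,937.57
Ending inventory (cost pool remaining) = $15,130.53
Check: goods available $22,068.10 = COGS $6,937.57 + ending $15,130.53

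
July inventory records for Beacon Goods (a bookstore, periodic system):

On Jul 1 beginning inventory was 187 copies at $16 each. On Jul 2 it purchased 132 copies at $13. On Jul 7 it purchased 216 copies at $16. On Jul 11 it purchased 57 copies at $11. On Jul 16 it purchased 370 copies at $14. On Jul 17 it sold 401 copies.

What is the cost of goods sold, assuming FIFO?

COGS = $6,020

Jul 17, 401 sold [FIFO — oldest first]: 187 @ $16 + 132 @ $13 + 82 @ $16 = $6,020
Ending inventory: 134 @ $16 + 57 @ $11 + 370 @ $14 = $7,951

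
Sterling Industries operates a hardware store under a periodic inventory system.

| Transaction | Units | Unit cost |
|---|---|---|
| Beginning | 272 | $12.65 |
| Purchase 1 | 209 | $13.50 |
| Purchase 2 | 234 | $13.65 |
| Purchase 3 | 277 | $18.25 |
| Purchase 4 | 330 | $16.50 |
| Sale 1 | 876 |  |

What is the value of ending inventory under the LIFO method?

Ending inventory = $5,789.80

Sale 1 (876) [LIFO — newest first]: 330 @ $16.50 + 277 @ $18.25 + 234 @ $13.65 + 35 @ $13.50 = $14,166.85
Ending inventory: 272 @ $12.65 + 174 @ $13.50 = $5,789.80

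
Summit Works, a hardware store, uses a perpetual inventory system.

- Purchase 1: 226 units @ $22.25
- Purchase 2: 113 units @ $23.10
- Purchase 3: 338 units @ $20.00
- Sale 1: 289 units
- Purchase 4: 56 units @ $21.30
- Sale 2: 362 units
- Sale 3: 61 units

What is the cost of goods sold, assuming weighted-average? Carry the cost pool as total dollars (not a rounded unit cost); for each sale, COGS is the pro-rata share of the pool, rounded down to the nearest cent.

After Purchase 1: 226 on hand, pool $5,028.50 (≈ $22.2500 each)
After Purchase 2: 339 on hand, pool $7,638.80 (≈ $22.5333 each)
After Purchase 3: 677 on hand, pool $14,398.80 (≈ $21.2685 each)
Sale 1, sell 289: 289/677 × $14,398.80 → $6,146.60
After Purchase 4: 444 on hand, pool $9,445.00 (≈ $21.2725 each)
Sale 2, sell 362: 362/444 × $9,445.00 → $7,700.65
Sale 3, sell 61: 61/82 × $1,744.35 → $1,297.62
Total COGS = $6,146.60 + $7,700.65 + $1,297.62 = $15,144.87
Ending inventory (cost pool remaining) = $446.73

COGS = $15,144.87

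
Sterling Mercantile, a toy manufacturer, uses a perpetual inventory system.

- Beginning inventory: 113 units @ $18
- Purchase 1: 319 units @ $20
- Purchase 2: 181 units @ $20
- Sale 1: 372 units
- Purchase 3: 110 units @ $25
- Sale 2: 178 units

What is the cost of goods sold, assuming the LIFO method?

COGS = $11,550

Sale 1 (372) [LIFO — newest first]: 181 @ $20 + 191 @ $20 = $7,440
Sale 2 (178) [LIFO — newest first]: 110 @ $25 + 68 @ $20 = $4,110
Total COGS = $7,440 + $4,110 = $11,550
Ending inventory: 113 @ $18 + 60 @ $20 = $3,234
Check: goods available $14,784 = COGS $11,550 + ending $3,234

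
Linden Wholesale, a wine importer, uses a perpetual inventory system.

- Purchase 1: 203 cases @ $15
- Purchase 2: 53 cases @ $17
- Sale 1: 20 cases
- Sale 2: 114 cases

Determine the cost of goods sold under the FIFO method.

Sale 1 (20) [FIFO — oldest first]: 20 @ $15 = $300
Sale 2 (114) [FIFO — oldest first]: 114 @ $15 = $1,710
Total COGS = $300 + $1,710 = $2,010
Ending inventory: 69 @ $15 + 53 @ $17 = $1,936

COGS = $2,010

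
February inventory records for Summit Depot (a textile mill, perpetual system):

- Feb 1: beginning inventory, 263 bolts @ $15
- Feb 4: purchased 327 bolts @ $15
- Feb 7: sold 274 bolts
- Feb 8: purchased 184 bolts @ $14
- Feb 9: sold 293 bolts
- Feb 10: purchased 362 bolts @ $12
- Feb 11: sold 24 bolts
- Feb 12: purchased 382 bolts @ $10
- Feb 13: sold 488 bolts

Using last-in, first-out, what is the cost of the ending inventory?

Ending inventory = $5,889

Feb 7, 274 sold [LIFO — newest first]: 274 @ $15 = $4,110
Feb 9, 293 sold [LIFO — newest first]: 184 @ $14 + 53 @ $15 + 56 @ $15 = $4,211
Feb 11, 24 sold [LIFO — newest first]: 24 @ $12 = $288
Feb 13, 488 sold [LIFO — newest first]: 382 @ $10 + 106 @ $12 = $5,092
Total COGS = $4,110 + $4,211 + $288 + $5,092 = $13,701
Ending inventory: 207 @ $15 + 232 @ $12 = $5,889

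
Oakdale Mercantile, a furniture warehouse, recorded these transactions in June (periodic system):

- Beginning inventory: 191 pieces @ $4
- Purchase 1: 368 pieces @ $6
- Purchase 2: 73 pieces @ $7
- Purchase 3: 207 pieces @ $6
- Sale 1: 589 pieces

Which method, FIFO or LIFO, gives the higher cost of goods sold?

LIFO

FIFO COGS: 191 @ $4 + 368 @ $6 + 30 @ $7 = $3,182
LIFO COGS: 207 @ $6 + 73 @ $7 + 309 @ $6 = $3,607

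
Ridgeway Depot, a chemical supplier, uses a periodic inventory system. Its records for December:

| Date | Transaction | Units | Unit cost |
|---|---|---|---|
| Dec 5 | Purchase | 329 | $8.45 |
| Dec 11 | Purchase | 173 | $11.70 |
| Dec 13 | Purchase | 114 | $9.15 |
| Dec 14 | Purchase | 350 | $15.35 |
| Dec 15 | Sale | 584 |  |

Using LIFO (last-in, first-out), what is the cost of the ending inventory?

Ending inventory = $3,400.15

Dec 15, 584 sold [LIFO — newest first]: 350 @ $15.35 + 114 @ $9.15 + 120 @ $11.70 = $7,819.60
Ending inventory: 329 @ $8.45 + 53 @ $11.70 = $3,400.15
Check: goods available $11,219.75 = COGS $7,819.60 + ending $3,400.15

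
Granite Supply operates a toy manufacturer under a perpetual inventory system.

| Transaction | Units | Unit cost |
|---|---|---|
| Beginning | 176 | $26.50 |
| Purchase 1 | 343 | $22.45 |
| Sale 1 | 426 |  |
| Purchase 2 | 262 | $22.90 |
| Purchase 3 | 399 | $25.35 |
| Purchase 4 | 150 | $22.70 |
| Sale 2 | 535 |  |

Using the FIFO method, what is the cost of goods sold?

Sale 1 (426) [FIFO — oldest first]: 176 @ $26.50 + 250 @ $22.45 = $10,276.50
Sale 2 (535) [FIFO — oldest first]: 93 @ $22.45 + 262 @ $22.90 + 180 @ $25.35 = $12,650.65
Total COGS = $10,276.50 + $12,650.65 = $22,927.15
Ending inventory: 219 @ $25.35 + 150 @ $22.70 = $8,956.65
Check: goods available $31,883.80 = COGS $22,927.15 + ending $8,956.65

COGS = $22,927.15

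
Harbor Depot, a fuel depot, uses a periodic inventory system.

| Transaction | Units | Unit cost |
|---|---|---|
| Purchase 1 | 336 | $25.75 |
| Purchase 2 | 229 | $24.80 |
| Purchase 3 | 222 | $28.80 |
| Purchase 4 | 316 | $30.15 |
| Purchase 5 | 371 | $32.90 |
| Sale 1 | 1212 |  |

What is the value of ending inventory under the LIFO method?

Sale 1 (1212) [LIFO — newest first]: 371 @ $32.90 + 316 @ $30.15 + 222 @ $28.80 + 229 @ $24.80 + 74 @ $25.75 = $35,711.60
Ending inventory: 262 @ $25.75 = $6,746.50
Check: goods available $42,458.10 = COGS $35,711.60 + ending $6,746.50

Ending inventory = $6,746.50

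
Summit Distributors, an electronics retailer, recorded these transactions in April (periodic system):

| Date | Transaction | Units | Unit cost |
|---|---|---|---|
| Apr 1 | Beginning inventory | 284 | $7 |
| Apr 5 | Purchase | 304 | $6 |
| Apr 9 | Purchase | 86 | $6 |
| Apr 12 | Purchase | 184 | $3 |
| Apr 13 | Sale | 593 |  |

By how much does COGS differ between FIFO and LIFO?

FIFO COGS: 284 @ $7 + 304 @ $6 + 5 @ $6 = $3,842
LIFO COGS: 184 @ $3 + 86 @ $6 + 304 @ $6 + 19 @ $7 = $3,025
Difference = |$3,842 − $3,025| = $817

$817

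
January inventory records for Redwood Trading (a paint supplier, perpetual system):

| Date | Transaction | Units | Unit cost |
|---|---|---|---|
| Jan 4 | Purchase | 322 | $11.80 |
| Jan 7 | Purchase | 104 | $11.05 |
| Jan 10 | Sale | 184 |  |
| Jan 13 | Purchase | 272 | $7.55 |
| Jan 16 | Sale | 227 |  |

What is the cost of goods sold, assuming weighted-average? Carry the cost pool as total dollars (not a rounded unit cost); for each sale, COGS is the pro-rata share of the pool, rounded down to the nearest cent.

COGS = $4,286.00

After Jan 4: 322 on hand, pool $3,799.60 (≈ $11.8000 each)
After Jan 7: 426 on hand, pool $4,948.80 (≈ $11.6169 each)
Jan 10, sell 184: 184/426 × $4,948.80 → $2,137.50
After Jan 13: 514 on hand, pool $4,864.90 (≈ $9.4648 each)
Jan 16, sell 227: 227/514 × $4,864.90 → $2,148.50
Total COGS = $2,137.50 + $2,148.50 = $4,286.00
Ending inventory (cost pool remaining) = $2,716.40
Check: goods available $7,002.40 = COGS $4,286.00 + ending $2,716.40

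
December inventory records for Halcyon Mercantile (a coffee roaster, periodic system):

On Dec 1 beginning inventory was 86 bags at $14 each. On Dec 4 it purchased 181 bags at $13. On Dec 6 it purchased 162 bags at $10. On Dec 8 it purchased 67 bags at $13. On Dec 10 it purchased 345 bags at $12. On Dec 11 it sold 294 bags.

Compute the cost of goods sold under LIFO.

Dec 11, 294 sold [LIFO — newest first]: 294 @ $12 = $3,528
Ending inventory: 86 @ $14 + 181 @ $13 + 162 @ $10 + 67 @ $13 + 51 @ $12 = $6,660
Check: goods available $10,188 = COGS $3,528 + ending $6,660

COGS = $3,528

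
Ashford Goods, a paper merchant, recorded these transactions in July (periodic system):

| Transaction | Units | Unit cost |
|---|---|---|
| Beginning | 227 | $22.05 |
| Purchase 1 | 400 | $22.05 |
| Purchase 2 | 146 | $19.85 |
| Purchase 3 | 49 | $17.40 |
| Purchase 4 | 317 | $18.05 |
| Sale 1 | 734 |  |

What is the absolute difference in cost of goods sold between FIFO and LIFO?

$1,581.65

FIFO COGS: 227 @ $22.05 + 400 @ $22.05 + 107 @ $19.85 = $15,949.30
LIFO COGS: 317 @ $18.05 + 49 @ $17.40 + 146 @ $19.85 + 222 @ $22.05 = $14,367.65
Difference = |$15,949.30 − $14,367.65| = $1,581.65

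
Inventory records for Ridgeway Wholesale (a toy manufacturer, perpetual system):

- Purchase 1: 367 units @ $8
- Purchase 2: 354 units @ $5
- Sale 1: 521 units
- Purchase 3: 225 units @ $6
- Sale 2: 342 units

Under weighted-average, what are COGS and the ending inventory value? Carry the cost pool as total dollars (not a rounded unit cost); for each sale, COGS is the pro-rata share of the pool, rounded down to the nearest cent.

COGS = $5,537.41; ending inventory = $518.59

After Purchase 1: 367 on hand, pool $2,936.00 (≈ $8.0000 each)
After Purchase 2: 721 on hand, pool $4,706.00 (≈ $6.5270 each)
Sale 1, sell 521: 521/721 × $4,706.00 → $3,400.59
After Purchase 3: 425 on hand, pool $2,655.41 (≈ $6.2480 each)
Sale 2, sell 342: 342/425 × $2,655.41 → $2,136.82
Total COGS = $3,400.59 + $2,136.82 = $5,537.41
Ending inventory (cost pool remaining) = $518.59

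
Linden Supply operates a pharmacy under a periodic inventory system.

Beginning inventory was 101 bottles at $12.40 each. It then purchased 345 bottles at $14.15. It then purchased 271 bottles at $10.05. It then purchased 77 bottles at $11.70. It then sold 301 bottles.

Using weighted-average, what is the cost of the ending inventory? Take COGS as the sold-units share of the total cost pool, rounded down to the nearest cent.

Ending inventory = $6,059.19

Sale 1, sell 301: 301/794 × $9,758.60 → $3,699.41
Ending inventory (cost pool remaining) = $6,059.19
Check: goods available $9,758.60 = COGS $3,699.41 + ending $6,059.19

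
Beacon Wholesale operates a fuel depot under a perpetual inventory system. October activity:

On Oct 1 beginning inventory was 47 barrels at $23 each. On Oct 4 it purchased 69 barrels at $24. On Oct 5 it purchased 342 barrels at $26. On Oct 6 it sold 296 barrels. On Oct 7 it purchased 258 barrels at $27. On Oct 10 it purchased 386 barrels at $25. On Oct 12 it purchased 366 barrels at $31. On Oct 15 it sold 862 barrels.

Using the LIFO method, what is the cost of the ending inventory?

Oct 6, 296 sold [LIFO — newest first]: 296 @ $26 = $7,696
Oct 15, 862 sold [LIFO — newest first]: 366 @ $31 + 386 @ $25 + 110 @ $27 = $23,966
Total COGS = $7,696 + $23,966 = $31,662
Ending inventory: 47 @ $23 + 69 @ $24 + 46 @ $26 + 148 @ $27 = $7,929
Check: goods available $39,591 = COGS $31,662 + ending $7,929

Ending inventory = $7,929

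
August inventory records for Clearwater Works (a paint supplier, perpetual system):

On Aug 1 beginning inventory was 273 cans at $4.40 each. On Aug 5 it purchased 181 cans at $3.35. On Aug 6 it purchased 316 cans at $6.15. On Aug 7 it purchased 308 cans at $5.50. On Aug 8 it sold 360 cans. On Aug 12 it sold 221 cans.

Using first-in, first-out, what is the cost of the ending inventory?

Ending inventory = $2,856.35

Aug 8, 360 sold [FIFO — oldest first]: 273 @ $4.40 + 87 @ $3.35 = $1,492.65
Aug 12, 221 sold [FIFO — oldest first]: 94 @ $3.35 + 127 @ $6.15 = $1,095.95
Total COGS = $1,492.65 + $1,095.95 = $2,588.60
Ending inventory: 189 @ $6.15 + 308 @ $5.50 = $2,856.35
Check: goods available $5,444.95 = COGS $2,588.60 + ending $2,856.35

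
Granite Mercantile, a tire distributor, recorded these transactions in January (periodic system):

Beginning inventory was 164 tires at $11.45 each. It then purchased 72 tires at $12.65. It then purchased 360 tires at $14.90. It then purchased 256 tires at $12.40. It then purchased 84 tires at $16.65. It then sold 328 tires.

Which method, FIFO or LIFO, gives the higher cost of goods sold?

LIFO

FIFO COGS: 164 @ $11.45 + 72 @ $12.65 + 92 @ $14.90 = $4,159.40
LIFO COGS: 84 @ $16.65 + 244 @ $12.40 = $4,424.20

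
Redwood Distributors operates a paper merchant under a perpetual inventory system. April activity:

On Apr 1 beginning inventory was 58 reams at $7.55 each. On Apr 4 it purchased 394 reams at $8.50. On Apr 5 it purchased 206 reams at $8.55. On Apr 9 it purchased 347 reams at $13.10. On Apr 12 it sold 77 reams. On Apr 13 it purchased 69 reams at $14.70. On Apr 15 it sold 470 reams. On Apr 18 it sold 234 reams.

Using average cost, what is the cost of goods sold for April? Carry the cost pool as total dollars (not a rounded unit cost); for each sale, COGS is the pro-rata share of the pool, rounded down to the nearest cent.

After Apr 1: 58 on hand, pool $437.90 (≈ $7.5500 each)
After Apr 4: 452 on hand, pool $3,786.90 (≈ $8.3781 each)
After Apr 5: 658 on hand, pool $5,548.20 (≈ $8.4319 each)
After Apr 9: 1005 on hand, pool $10,093.90 (≈ $10.0437 each)
Apr 12, sell 77: 77/1005 × $10,093.90 → $773.36
After Apr 13: 997 on hand, pool $10,334.84 (≈ $10.3659 each)
Apr 15, sell 470: 470/997 × $10,334.84 → $4,871.99
Apr 18, sell 234: 234/527 × $5,462.85 → $2,425.62
Total COGS = $773.36 + $4,871.99 + $2,425.62 = $8,070.97
Ending inventory (cost pool remaining) = $3,037.23
Check: goods available $11,108.20 = COGS $8,070.97 + ending $3,037.23

COGS = $8,070.97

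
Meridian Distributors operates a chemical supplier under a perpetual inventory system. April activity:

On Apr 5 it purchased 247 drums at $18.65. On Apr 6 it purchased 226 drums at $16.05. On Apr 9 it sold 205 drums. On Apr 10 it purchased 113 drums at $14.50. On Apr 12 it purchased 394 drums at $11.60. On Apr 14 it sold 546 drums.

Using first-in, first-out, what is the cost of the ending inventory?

Ending inventory = $2,656.40

Apr 9, 205 sold [FIFO — oldest first]: 205 @ $18.65 = $3,823.25
Apr 14, 546 sold [FIFO — oldest first]: 42 @ $18.65 + 226 @ $16.05 + 113 @ $14.50 + 165 @ $11.60 = $7,963.10
Total COGS = $3,823.25 + $7,963.10 = $11,786.35
Ending inventory: 229 @ $11.60 = $2,656.40
Check: goods available $14,442.75 = COGS $11,786.35 + ending $2,656.40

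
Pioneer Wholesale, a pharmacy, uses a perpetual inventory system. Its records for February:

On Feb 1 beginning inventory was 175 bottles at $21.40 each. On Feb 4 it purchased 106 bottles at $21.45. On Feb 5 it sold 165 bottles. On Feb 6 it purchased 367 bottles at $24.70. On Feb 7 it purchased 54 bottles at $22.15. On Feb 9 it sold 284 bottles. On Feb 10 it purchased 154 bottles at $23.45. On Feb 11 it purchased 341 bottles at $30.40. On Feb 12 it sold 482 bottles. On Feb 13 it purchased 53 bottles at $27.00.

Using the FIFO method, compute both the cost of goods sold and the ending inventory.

COGS = $22,171.00; ending inventory = $9,517.40

Feb 5, 165 sold [FIFO — oldest first]: 165 @ $21.40 = $3,531.00
Feb 9, 284 sold [FIFO — oldest first]: 10 @ $21.40 + 106 @ $21.45 + 168 @ $24.70 = $6,637.30
Feb 12, 482 sold [FIFO — oldest first]: 199 @ $24.70 + 54 @ $22.15 + 154 @ $23.45 + 75 @ $30.40 = $12,002.70
Total COGS = $3,531.00 + $6,637.30 + $12,002.70 = $22,171.00
Ending inventory: 266 @ $30.40 + 53 @ $27.00 = $9,517.40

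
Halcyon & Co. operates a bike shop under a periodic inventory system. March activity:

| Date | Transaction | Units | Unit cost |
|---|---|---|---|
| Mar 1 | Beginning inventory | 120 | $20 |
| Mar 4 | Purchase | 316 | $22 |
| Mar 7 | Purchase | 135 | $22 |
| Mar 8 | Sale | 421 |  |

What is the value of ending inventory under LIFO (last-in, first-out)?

Mar 8, 421 sold [LIFO — newest first]: 135 @ $22 + 286 @ $22 = $9,262
Ending inventory: 120 @ $20 + 30 @ $22 = $3,060

Ending inventory = $3,060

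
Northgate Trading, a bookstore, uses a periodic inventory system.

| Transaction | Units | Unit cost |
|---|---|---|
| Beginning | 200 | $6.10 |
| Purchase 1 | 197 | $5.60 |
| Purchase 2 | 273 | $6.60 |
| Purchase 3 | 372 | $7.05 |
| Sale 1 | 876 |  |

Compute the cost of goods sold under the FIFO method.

COGS = $5,577.30

Sale 1 (876) [FIFO — oldest first]: 200 @ $6.10 + 197 @ $5.60 + 273 @ $6.60 + 206 @ $7.05 = $5,577.30
Ending inventory: 166 @ $7.05 = $1,170.30
Check: goods available $6,747.60 = COGS $5,577.30 + ending $1,170.30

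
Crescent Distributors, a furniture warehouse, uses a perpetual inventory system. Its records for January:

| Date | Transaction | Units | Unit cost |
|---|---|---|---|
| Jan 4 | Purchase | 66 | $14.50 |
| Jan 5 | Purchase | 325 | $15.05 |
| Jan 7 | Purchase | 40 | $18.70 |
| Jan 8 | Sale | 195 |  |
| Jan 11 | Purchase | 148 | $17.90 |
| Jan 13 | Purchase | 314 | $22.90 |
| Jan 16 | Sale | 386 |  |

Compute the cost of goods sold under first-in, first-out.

COGS = $9,291.25

Jan 8, 195 sold [FIFO — oldest first]: 66 @ $14.50 + 129 @ $15.05 = $2,898.45
Jan 16, 386 sold [FIFO — oldest first]: 196 @ $15.05 + 40 @ $18.70 + 148 @ $17.90 + 2 @ $22.90 = $6,392.80
Total COGS = $2,898.45 + $6,392.80 = $9,291.25
Ending inventory: 312 @ $22.90 = $7,144.80
Check: goods available $16,436.05 = COGS $9,291.25 + ending $7,144.80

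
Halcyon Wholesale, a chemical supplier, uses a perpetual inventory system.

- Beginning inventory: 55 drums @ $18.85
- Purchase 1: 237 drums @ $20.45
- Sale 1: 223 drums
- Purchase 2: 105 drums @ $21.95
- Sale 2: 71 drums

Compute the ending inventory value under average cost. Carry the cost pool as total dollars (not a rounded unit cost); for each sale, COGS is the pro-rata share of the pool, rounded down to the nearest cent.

After Beginning: 55 on hand, pool $1,036.75 (≈ $18.8500 each)
After Purchase 1: 292 on hand, pool $5,883.40 (≈ $20.1486 each)
Sale 1, sell 223: 223/292 × $5,883.40 → $4,493.14
After Purchase 2: 174 on hand, pool $3,695.01 (≈ $21.2357 each)
Sale 2, sell 71: 71/174 × $3,695.01 → $1,507.73
Total COGS = $4,493.14 + $1,507.73 = $6,000.87
Ending inventory (cost pool remaining) = $2,187.28

Ending inventory = $2,187.28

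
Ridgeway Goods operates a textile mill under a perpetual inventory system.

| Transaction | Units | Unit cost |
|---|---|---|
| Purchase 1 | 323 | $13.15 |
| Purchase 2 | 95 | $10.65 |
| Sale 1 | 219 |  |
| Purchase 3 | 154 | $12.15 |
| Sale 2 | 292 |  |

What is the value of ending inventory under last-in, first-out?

Ending inventory = $802.15

Sale 1 (219) [LIFO — newest first]: 95 @ $10.65 + 124 @ $13.15 = $2,642.35
Sale 2 (292) [LIFO — newest first]: 154 @ $12.15 + 138 @ $13.15 = $3,685.80
Total COGS = $2,642.35 + $3,685.80 = $6,328.15
Ending inventory: 61 @ $13.15 = $802.15
Check: goods available $7,130.30 = COGS $6,328.15 + ending $802.15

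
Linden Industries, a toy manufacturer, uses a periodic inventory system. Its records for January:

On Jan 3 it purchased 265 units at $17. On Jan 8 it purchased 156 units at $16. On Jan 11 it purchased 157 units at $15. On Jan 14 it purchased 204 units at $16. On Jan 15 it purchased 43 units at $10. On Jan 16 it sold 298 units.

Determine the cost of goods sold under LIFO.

Jan 16, 298 sold [LIFO — newest first]: 43 @ $10 + 204 @ $16 + 51 @ $15 = $4,459
Ending inventory: 265 @ $17 + 156 @ $16 + 106 @ $15 = $8,591

COGS = $4,459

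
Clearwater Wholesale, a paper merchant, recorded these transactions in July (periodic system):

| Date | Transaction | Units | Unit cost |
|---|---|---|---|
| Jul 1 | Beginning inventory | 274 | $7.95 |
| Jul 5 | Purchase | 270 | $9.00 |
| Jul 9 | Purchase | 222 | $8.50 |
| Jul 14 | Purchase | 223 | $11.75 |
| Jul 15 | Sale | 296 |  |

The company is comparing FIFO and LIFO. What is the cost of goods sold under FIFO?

FIFO COGS: 274 @ $7.95 + 22 @ $9.00 = $2,376.30
LIFO COGS: 223 @ $11.75 + 73 @ $8.50 = $3,240.75

COGS = $2,376.30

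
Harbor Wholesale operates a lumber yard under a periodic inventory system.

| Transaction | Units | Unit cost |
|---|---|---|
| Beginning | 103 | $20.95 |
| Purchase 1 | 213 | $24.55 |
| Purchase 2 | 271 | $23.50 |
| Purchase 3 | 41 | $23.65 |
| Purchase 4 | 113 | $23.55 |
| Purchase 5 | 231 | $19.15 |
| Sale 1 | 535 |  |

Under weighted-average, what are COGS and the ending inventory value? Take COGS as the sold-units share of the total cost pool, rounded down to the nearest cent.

COGS = $12,004.44; ending inventory = $9,805.51

Sale 1, sell 535: 535/972 × $21,809.95 → $12,004.44
Ending inventory (cost pool remaining) = $9,805.51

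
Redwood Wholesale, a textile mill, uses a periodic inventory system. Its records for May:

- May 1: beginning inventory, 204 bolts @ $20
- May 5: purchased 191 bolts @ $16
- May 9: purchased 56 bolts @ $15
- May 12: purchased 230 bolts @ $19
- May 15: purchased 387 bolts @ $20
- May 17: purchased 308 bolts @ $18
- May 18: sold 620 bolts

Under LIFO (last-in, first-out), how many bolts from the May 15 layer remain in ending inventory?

75

May 18, 620 sold [LIFO — newest first]: 308 @ $18 + 312 @ $20 = $11,784
Ending inventory: 204 @ $20 + 191 @ $16 + 56 @ $15 + 230 @ $19 + 75 @ $20 = $13,846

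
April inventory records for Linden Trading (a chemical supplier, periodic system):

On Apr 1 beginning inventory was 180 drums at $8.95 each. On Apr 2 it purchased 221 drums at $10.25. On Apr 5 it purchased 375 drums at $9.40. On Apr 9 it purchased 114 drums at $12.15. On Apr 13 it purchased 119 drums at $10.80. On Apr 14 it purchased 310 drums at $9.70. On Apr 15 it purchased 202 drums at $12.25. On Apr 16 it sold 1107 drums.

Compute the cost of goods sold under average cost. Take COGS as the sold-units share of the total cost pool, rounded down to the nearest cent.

COGS = $11,319.67

Apr 16, sell 1107: 1107/1521 × $15,553.05 → $11,319.67
Ending inventory (cost pool remaining) = $4,233.38
Check: goods available $15,553.05 = COGS $11,319.67 + ending $4,233.38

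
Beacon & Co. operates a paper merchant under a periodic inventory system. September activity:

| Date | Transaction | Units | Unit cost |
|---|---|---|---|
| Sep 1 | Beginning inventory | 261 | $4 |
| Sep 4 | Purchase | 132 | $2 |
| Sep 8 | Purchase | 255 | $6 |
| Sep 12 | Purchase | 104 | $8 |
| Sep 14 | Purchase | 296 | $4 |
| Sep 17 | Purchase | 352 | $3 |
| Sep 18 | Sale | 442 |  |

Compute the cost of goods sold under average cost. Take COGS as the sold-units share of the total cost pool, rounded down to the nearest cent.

COGS = $1,865.87

Sep 18, sell 442: 442/1400 × $5,910.00 → $1,865.87
Ending inventory (cost pool remaining) = $4,044.13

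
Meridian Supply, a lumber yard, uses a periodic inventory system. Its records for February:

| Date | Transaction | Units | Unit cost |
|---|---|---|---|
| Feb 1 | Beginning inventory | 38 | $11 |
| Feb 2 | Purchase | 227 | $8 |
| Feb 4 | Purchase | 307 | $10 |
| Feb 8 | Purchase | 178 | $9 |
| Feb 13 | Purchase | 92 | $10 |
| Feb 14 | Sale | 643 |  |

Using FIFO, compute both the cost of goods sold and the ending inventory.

COGS = $5,943; ending inventory = $1,883

Feb 14, 643 sold [FIFO — oldest first]: 38 @ $11 + 227 @ $8 + 307 @ $10 + 71 @ $9 = $5,943
Ending inventory: 107 @ $9 + 92 @ $10 = $1,883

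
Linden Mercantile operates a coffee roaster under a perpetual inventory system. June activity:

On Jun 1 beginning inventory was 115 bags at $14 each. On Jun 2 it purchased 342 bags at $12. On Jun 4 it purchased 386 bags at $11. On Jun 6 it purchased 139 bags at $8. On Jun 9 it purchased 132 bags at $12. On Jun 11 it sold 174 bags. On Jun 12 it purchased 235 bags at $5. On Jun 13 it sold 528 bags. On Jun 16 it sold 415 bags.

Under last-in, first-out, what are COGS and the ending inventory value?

COGS = $10,817; ending inventory = $3,014

Jun 11, 174 sold [LIFO — newest first]: 132 @ $12 + 42 @ $8 = $1,920
Jun 13, 528 sold [LIFO — newest first]: 235 @ $5 + 97 @ $8 + 196 @ $11 = $4,107
Jun 16, 415 sold [LIFO — newest first]: 190 @ $11 + 225 @ $12 = $4,790
Total COGS = $1,920 + $4,107 + $4,790 = $10,817
Ending inventory: 115 @ $14 + 117 @ $12 = $3,014
Check: goods available $13,831 = COGS $10,817 + ending $3,014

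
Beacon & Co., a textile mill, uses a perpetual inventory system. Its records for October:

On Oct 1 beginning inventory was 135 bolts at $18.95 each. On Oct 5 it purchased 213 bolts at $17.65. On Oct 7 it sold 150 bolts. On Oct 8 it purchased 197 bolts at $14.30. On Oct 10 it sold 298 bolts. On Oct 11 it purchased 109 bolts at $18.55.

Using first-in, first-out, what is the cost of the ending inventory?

Ending inventory = $3,409.05

Oct 7, 150 sold [FIFO — oldest first]: 135 @ $18.95 + 15 @ $17.65 = $2,823.00
Oct 10, 298 sold [FIFO — oldest first]: 198 @ $17.65 + 100 @ $14.30 = $4,924.70
Total COGS = $2,823.00 + $4,924.70 = $7,747.70
Ending inventory: 97 @ $14.30 + 109 @ $18.55 = $3,409.05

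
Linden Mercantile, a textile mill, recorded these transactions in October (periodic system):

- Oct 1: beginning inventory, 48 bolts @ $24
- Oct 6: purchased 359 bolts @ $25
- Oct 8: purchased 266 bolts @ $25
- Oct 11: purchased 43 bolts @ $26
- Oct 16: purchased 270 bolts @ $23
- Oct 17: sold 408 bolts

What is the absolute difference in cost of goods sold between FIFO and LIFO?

FIFO COGS: 48 @ $24 + 359 @ $25 + 1 @ $25 = $10,152
LIFO COGS: 270 @ $23 + 43 @ $26 + 95 @ $25 = $9,703
Difference = |$10,152 − $9,703| = $449

$449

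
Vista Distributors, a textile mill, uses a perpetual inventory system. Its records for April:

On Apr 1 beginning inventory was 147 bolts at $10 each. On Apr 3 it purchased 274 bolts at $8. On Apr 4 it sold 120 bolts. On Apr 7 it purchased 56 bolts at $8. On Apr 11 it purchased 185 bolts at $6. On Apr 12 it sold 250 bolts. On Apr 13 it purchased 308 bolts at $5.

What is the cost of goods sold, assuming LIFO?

COGS = $2,590

Apr 4, 120 sold [LIFO — newest first]: 120 @ $8 = $960
Apr 12, 250 sold [LIFO — newest first]: 185 @ $6 + 56 @ $8 + 9 @ $8 = $1,630
Total COGS = $960 + $1,630 = $2,590
Ending inventory: 147 @ $10 + 145 @ $8 + 308 @ $5 = $4,170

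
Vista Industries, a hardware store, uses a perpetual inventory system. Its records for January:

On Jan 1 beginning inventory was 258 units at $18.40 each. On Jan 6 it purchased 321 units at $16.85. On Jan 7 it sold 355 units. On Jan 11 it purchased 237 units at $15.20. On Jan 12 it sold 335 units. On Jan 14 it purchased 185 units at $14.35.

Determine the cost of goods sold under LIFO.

Jan 7, 355 sold [LIFO — newest first]: 321 @ $16.85 + 34 @ $18.40 = $6,034.45
Jan 12, 335 sold [LIFO — newest first]: 237 @ $15.20 + 98 @ $18.40 = $5,405.60
Total COGS = $6,034.45 + $5,405.60 = $11,440.05
Ending inventory: 126 @ $18.40 + 185 @ $14.35 = $4,973.15
Check: goods available $16,413.20 = COGS $11,440.05 + ending $4,973.15

COGS = $11,440.05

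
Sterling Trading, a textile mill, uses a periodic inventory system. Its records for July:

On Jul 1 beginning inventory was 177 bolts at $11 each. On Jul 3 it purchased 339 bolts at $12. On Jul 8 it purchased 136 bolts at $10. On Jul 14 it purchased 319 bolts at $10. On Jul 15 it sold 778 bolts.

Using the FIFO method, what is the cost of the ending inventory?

Ending inventory = $1,930

Jul 15, 778 sold [FIFO — oldest first]: 177 @ $11 + 339 @ $12 + 136 @ $10 + 126 @ $10 = $8,635
Ending inventory: 193 @ $10 = $1,930
Check: goods available $10,565 = COGS $8,635 + ending $1,930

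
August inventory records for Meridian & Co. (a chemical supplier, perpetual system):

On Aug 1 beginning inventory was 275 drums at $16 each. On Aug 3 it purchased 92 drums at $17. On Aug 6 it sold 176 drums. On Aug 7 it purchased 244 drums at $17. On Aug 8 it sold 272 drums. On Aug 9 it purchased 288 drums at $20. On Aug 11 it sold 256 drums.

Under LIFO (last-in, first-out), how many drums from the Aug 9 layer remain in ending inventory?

Aug 6, 176 sold [LIFO — newest first]: 92 @ $17 + 84 @ $16 = $2,908
Aug 8, 272 sold [LIFO — newest first]: 244 @ $17 + 28 @ $16 = $4,596
Aug 11, 256 sold [LIFO — newest first]: 256 @ $20 = $5,120
Total COGS = $2,908 + $4,596 + $5,120 = $12,624
Ending inventory: 163 @ $16 + 32 @ $20 = $3,248

32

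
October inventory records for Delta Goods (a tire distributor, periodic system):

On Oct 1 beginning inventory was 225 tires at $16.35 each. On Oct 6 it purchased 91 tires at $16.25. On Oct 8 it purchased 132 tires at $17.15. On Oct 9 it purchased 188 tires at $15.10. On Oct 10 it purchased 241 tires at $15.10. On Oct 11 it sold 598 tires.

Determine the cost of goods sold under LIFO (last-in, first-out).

Oct 11, 598 sold [LIFO — newest first]: 241 @ $15.10 + 188 @ $15.10 + 132 @ $17.15 + 37 @ $16.25 = $9,342.95
Ending inventory: 225 @ $16.35 + 54 @ $16.25 = $4,556.25

COGS = $9,342.95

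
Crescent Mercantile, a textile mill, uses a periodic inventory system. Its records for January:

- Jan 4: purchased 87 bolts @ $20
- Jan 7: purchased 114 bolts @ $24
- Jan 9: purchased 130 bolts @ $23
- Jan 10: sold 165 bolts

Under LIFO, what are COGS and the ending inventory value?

Jan 10, 165 sold [LIFO — newest first]: 130 @ $23 + 35 @ $24 = $3,830
Ending inventory: 87 @ $20 + 79 @ $24 = $3,636
Check: goods available $7,466 = COGS $3,830 + ending $3,636

COGS = $3,830; ending inventory = $3,636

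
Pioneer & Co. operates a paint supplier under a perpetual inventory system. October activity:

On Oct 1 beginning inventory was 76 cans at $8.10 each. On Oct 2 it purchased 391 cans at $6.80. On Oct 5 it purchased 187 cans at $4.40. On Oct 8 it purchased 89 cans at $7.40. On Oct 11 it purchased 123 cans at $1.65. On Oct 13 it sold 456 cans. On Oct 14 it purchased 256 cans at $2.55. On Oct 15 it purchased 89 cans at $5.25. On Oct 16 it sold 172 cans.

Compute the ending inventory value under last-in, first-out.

Oct 13, 456 sold [LIFO — newest first]: 123 @ $1.65 + 89 @ $7.40 + 187 @ $4.40 + 57 @ $6.80 = $2,071.95
Oct 16, 172 sold [LIFO — newest first]: 89 @ $5.25 + 83 @ $2.55 = $678.90
Total COGS = $2,071.95 + $678.90 = $2,750.85
Ending inventory: 76 @ $8.10 + 334 @ $6.80 + 173 @ $2.55 = $3,327.95
Check: goods available $6,078.80 = COGS $2,750.85 + ending $3,327.95

Ending inventory = $3,327.95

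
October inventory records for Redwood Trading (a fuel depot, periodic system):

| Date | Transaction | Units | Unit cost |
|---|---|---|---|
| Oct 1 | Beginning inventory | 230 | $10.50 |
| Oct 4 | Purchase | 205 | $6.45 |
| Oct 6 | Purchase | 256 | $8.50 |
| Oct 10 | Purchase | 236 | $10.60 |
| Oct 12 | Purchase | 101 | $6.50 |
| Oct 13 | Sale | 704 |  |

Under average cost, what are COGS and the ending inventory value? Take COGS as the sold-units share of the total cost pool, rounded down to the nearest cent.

COGS = $6,212.28; ending inventory = $2,859.07

Oct 13, sell 704: 704/1028 × $9,071.35 → $6,212.28
Ending inventory (cost pool remaining) = $2,859.07
Check: goods available $9,071.35 = COGS $6,212.28 + ending $2,859.07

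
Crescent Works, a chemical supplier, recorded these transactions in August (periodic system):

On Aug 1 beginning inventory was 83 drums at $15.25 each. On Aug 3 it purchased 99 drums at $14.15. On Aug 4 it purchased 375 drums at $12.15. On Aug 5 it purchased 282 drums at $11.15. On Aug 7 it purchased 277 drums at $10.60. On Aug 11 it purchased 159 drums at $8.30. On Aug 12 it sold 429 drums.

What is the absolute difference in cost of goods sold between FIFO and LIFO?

FIFO COGS: 83 @ $15.25 + 99 @ $14.15 + 247 @ $12.15 = $5,667.65
LIFO COGS: 159 @ $8.30 + 270 @ $10.60 = $4,181.70
Difference = |$5,667.65 − $4,181.70| = $1,485.95

$1,485.95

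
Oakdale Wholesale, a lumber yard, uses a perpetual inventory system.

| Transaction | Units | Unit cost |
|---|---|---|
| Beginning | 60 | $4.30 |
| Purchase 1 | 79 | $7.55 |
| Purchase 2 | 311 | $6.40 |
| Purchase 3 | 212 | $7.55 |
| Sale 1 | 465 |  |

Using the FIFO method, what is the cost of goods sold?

COGS = $2,958.10

Sale 1 (465) [FIFO — oldest first]: 60 @ $4.30 + 79 @ $7.55 + 311 @ $6.40 + 15 @ $7.55 = $2,958.10
Ending inventory: 197 @ $7.55 = $1,487.35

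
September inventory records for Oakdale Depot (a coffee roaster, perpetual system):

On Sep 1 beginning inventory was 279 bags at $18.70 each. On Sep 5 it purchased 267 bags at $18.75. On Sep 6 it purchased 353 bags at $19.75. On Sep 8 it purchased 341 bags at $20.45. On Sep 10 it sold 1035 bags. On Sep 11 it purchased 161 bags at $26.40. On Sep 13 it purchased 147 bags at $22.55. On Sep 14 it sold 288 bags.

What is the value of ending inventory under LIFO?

Ending inventory = $4,361.50

Sep 10, 1035 sold [LIFO — newest first]: 341 @ $20.45 + 353 @ $19.75 + 267 @ $18.75 + 74 @ $18.70 = $20,335.25
Sep 14, 288 sold [LIFO — newest first]: 147 @ $22.55 + 141 @ $26.40 = $7,037.25
Total COGS = $20,335.25 + $7,037.25 = $27,372.50
Ending inventory: 205 @ $18.70 + 20 @ $26.40 = $4,361.50
Check: goods available $31,734.00 = COGS $27,372.50 + ending $4,361.50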